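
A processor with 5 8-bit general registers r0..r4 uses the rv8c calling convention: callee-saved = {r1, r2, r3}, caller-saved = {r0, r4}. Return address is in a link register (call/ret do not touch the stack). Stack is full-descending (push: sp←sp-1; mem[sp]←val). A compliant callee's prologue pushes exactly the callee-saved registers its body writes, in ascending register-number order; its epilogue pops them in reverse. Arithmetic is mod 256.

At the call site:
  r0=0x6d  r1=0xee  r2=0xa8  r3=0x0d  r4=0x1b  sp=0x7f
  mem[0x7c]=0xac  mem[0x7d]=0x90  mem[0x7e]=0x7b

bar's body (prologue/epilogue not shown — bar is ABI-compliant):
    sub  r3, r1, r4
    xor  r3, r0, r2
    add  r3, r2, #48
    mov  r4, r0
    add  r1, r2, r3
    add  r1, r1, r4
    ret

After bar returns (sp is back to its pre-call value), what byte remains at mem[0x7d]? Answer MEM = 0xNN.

prologue: push r1 -> mem[0x7e]=0xee, sp=0x7e
prologue: push r3 -> mem[0x7d]=0x0d, sp=0x7d
body[0] sub  r3, r1, r4 -> r3=0xd3
body[1] xor  r3, r0, r2 -> r3=0xc5
body[2] add  r3, r2, #48 -> r3=0xd8
body[3] mov  r4, r0 -> r4=0x6d
body[4] add  r1, r2, r3 -> r1=0x80
body[5] add  r1, r1, r4 -> r1=0xed
epilogue: pop r3=0x0d, sp=0x7e
epilogue: pop r1=0xee, sp=0x7f
prologue pushed ['r1', 'r3'] at ['0x7e', '0x7d']

MEM = 0x0d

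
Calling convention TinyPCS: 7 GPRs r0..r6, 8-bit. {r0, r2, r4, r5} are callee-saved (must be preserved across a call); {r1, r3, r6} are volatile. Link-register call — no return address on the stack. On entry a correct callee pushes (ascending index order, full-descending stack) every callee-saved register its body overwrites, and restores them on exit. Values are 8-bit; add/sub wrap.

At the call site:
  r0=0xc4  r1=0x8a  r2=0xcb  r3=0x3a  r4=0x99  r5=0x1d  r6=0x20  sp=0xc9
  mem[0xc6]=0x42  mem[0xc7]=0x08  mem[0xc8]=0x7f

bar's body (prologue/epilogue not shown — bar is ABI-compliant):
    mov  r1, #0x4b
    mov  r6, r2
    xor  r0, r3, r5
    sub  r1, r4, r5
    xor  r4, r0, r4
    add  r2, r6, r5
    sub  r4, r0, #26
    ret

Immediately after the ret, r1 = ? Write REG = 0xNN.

prologue: push r0 → mem[0xc8]=0xc4, sp=0xc8
prologue: push r2 → mem[0xc7]=0xcb, sp=0xc7
prologue: push r4 → mem[0xc6]=0x99, sp=0xc6
body[0] mov  r1, #0x4b → r1=0x4b
body[1] mov  r6, r2 → r6=0xcb
body[2] xor  r0, r3, r5 → r0=0x27
body[3] sub  r1, r4, r5 → r1=0x7c
body[4] xor  r4, r0, r4 → r4=0xbe
body[5] add  r2, r6, r5 → r2=0xe8
body[6] sub  r4, r0, #26 → r4=0x0d
epilogue: pop r4=0x99, sp=0xc7
epilogue: pop r2=0xcb, sp=0xc8
epilogue: pop r0=0xc4, sp=0xc9
r1 is caller-saved → body value

REG = 0x7c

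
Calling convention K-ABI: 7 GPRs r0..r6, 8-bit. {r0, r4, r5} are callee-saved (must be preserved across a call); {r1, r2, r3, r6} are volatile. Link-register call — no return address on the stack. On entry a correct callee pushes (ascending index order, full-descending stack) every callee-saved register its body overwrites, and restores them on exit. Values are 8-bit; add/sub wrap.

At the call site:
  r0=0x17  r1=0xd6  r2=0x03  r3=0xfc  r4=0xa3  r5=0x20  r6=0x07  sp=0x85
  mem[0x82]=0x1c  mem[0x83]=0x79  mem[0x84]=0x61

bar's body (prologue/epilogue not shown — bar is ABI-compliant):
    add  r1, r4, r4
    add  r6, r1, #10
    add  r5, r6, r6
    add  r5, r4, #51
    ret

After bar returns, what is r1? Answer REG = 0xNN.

REG = 0x46

prologue: push r5 -> mem[0x84]=0x20, sp=0x84
body[0] add  r1, r4, r4 -> r1=0x46
body[1] add  r6, r1, #10 -> r6=0x50
body[2] add  r5, r6, r6 -> r5=0xa0
body[3] add  r5, r4, #51 -> r5=0xd6
epilogue: pop r5=0x20, sp=0x85
r1 is caller-saved -> body value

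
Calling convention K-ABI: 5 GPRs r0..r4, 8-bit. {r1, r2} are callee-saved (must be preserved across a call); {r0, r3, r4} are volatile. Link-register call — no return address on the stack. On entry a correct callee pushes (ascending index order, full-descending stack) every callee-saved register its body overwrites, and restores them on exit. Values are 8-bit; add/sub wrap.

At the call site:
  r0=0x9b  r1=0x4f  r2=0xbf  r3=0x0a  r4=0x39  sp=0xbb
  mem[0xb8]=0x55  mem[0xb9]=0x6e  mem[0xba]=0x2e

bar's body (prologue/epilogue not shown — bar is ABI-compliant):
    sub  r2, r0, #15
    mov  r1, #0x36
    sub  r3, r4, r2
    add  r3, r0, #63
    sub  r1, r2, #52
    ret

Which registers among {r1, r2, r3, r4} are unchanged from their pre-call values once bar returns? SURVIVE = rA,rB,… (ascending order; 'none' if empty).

prologue: push r1 -> mem[0xba]=0x4f, sp=0xba
prologue: push r2 -> mem[0xb9]=0xbf, sp=0xb9
body[0] sub  r2, r0, #15 -> r2=0x8c
body[1] mov  r1, #0x36 -> r1=0x36
body[2] sub  r3, r4, r2 -> r3=0xad
body[3] add  r3, r0, #63 -> r3=0xda
body[4] sub  r1, r2, #52 -> r1=0x58
epilogue: pop r2=0xbf, sp=0xba
epilogue: pop r1=0x4f, sp=0xbb
r1: callee-saved, written=True
r2: callee-saved, written=True
r3: caller-saved, written=True
r4: caller-saved, written=False

SURVIVE = r1,r2,r4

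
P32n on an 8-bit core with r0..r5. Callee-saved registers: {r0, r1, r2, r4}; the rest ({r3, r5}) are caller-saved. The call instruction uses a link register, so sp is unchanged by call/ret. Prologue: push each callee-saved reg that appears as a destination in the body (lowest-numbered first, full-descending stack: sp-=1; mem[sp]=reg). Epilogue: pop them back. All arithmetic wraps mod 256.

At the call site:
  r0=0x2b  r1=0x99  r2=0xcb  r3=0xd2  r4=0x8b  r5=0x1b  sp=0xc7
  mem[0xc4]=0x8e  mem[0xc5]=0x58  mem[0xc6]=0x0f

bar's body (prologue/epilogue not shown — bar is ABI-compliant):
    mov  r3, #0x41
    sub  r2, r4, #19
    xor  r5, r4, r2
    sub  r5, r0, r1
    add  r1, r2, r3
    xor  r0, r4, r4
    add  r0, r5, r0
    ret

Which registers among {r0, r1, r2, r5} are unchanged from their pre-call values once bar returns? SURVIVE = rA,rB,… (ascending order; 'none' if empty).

SURVIVE = r0,r1,r2

prologue: push r0 -> mem[0xc6]=0x2b, sp=0xc6
prologue: push r1 -> mem[0xc5]=0x99, sp=0xc5
prologue: push r2 -> mem[0xc4]=0xcb, sp=0xc4
body[0] mov  r3, #0x41 -> r3=0x41
body[1] sub  r2, r4, #19 -> r2=0x78
body[2] xor  r5, r4, r2 -> r5=0xf3
body[3] sub  r5, r0, r1 -> r5=0x92
body[4] add  r1, r2, r3 -> r1=0xb9
body[5] xor  r0, r4, r4 -> r0=0x00
body[6] add  r0, r5, r0 -> r0=0x92
epilogue: pop r2=0xcb, sp=0xc5
epilogue: pop r1=0x99, sp=0xc6
epilogue: pop r0=0x2b, sp=0xc7
r0: callee-saved, written=True
r1: callee-saved, written=True
r2: callee-saved, written=True
r5: caller-saved, written=True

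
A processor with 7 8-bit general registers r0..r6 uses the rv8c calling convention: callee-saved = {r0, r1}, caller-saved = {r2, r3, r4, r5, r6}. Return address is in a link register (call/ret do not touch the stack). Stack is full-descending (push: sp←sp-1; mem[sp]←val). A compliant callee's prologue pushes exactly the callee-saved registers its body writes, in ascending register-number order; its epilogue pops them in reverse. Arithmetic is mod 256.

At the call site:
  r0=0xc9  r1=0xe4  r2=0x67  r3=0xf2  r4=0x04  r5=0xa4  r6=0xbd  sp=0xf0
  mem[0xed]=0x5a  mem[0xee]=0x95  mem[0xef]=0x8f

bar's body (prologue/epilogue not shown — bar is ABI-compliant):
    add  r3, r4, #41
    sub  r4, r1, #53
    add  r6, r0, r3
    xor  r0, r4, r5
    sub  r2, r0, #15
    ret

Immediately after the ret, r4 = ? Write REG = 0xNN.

prologue: push r0 -> mem[0xef]=0xc9, sp=0xef
body[0] add  r3, r4, #41 -> r3=0x2d
body[1] sub  r4, r1, #53 -> r4=0xaf
body[2] add  r6, r0, r3 -> r6=0xf6
body[3] xor  r0, r4, r5 -> r0=0x0b
body[4] sub  r2, r0, #15 -> r2=0xfc
epilogue: pop r0=0xc9, sp=0xf0
r4 is caller-saved -> body value

REG = 0xaf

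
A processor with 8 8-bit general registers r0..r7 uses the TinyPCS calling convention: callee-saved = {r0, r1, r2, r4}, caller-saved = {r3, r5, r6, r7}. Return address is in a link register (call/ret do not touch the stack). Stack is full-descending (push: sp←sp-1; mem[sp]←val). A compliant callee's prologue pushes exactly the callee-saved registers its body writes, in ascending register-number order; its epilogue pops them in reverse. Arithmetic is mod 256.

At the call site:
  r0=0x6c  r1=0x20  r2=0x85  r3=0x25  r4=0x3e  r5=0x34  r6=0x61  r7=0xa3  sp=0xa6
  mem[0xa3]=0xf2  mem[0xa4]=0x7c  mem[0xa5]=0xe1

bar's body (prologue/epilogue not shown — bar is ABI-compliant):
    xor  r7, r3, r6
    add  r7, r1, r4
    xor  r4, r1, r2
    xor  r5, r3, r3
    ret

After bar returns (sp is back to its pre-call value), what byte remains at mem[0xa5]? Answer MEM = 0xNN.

MEM = 0x3e

prologue: push r4 -> mem[0xa5]=0x3e, sp=0xa5
body[0] xor  r7, r3, r6 -> r7=0x44
body[1] add  r7, r1, r4 -> r7=0x5e
body[2] xor  r4, r1, r2 -> r4=0xa5
body[3] xor  r5, r3, r3 -> r5=0x00
epilogue: pop r4=0x3e, sp=0xa6
prologue pushed ['r4'] at ['0xa5']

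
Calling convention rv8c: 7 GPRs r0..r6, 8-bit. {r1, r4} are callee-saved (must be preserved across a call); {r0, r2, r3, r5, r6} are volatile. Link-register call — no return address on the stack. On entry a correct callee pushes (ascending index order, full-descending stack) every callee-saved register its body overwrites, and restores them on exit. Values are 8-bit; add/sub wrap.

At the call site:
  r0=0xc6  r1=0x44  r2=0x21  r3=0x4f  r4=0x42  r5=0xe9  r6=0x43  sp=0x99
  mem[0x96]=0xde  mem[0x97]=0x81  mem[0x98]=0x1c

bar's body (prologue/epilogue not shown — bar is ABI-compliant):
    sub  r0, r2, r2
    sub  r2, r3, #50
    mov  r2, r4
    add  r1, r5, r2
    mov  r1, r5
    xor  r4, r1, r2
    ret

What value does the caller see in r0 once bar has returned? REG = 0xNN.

REG = 0x00

prologue: push r1 -> mem[0x98]=0x44, sp=0x98
prologue: push r4 -> mem[0x97]=0x42, sp=0x97
body[0] sub  r0, r2, r2 -> r0=0x00
body[1] sub  r2, r3, #50 -> r2=0x1d
body[2] mov  r2, r4 -> r2=0x42
body[3] add  r1, r5, r2 -> r1=0x2b
body[4] mov  r1, r5 -> r1=0xe9
body[5] xor  r4, r1, r2 -> r4=0xab
epilogue: pop r4=0x42, sp=0x98
epilogue: pop r1=0x44, sp=0x99
r0 is caller-saved -> body value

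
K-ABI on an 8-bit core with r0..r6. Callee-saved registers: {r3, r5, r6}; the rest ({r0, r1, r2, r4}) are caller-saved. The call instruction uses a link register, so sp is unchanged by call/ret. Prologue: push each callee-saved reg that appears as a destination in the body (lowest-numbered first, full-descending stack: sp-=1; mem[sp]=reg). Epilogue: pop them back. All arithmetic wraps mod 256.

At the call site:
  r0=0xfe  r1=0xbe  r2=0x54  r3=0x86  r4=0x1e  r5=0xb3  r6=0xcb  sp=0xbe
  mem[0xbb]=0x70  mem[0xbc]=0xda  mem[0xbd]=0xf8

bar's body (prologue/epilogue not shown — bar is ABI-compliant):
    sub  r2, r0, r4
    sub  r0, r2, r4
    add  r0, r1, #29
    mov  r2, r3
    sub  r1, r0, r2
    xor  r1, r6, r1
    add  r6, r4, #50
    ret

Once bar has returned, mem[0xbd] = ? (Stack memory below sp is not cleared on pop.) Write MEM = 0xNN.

MEM = 0xcb

prologue: push r6 → mem[0xbd]=0xcb, sp=0xbd
body[0] sub  r2, r0, r4 → r2=0xe0
body[1] sub  r0, r2, r4 → r0=0xc2
body[2] add  r0, r1, #29 → r0=0xdb
body[3] mov  r2, r3 → r2=0x86
body[4] sub  r1, r0, r2 → r1=0x55
body[5] xor  r1, r6, r1 → r1=0x9e
body[6] add  r6, r4, #50 → r6=0x50
epilogue: pop r6=0xcb, sp=0xbe
prologue pushed ['r6'] at ['0xbd']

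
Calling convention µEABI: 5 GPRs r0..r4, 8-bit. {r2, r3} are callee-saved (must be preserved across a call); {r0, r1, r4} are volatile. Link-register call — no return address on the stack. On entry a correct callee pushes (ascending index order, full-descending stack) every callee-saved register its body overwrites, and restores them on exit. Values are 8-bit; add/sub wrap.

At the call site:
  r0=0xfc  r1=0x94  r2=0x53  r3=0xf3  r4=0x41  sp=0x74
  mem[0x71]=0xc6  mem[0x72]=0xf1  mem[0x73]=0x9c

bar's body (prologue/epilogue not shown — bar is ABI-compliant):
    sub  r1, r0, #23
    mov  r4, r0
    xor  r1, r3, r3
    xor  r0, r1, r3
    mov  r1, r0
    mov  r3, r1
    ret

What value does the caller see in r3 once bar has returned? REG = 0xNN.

REG = 0xf3

prologue: push r3 -> mem[0x73]=0xf3, sp=0x73
body[0] sub  r1, r0, #23 -> r1=0xe5
body[1] mov  r4, r0 -> r4=0xfc
body[2] xor  r1, r3, r3 -> r1=0x00
body[3] xor  r0, r1, r3 -> r0=0xf3
body[4] mov  r1, r0 -> r1=0xf3
body[5] mov  r3, r1 -> r3=0xf3
epilogue: pop r3=0xf3, sp=0x74
r3 is callee-saved -> restored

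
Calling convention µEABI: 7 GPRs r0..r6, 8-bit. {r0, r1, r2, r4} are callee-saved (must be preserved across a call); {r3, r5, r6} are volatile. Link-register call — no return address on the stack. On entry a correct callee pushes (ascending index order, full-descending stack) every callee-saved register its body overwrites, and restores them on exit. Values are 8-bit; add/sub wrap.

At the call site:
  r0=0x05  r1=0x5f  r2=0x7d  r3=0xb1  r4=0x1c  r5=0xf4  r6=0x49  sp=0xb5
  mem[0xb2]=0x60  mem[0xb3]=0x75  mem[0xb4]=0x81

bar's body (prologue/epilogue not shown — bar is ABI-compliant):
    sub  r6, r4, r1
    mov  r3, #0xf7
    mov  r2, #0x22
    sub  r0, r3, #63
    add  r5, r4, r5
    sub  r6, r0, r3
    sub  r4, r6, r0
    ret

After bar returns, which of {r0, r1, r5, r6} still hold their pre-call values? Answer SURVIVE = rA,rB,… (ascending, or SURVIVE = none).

SURVIVE = r0,r1

prologue: push r0 → mem[0xb4]=0x05, sp=0xb4
prologue: push r2 → mem[0xb3]=0x7d, sp=0xb3
prologue: push r4 → mem[0xb2]=0x1c, sp=0xb2
body[0] sub  r6, r4, r1 → r6=0xbd
body[1] mov  r3, #0xf7 → r3=0xf7
body[2] mov  r2, #0x22 → r2=0x22
body[3] sub  r0, r3, #63 → r0=0xb8
body[4] add  r5, r4, r5 → r5=0x10
body[5] sub  r6, r0, r3 → r6=0xc1
body[6] sub  r4, r6, r0 → r4=0x09
epilogue: pop r4=0x1c, sp=0xb3
epilogue: pop r2=0x7d, sp=0xb4
epilogue: pop r0=0x05, sp=0xb5
r0: callee-saved, written=True
r1: callee-saved, written=False
r5: caller-saved, written=True
r6: caller-saved, written=True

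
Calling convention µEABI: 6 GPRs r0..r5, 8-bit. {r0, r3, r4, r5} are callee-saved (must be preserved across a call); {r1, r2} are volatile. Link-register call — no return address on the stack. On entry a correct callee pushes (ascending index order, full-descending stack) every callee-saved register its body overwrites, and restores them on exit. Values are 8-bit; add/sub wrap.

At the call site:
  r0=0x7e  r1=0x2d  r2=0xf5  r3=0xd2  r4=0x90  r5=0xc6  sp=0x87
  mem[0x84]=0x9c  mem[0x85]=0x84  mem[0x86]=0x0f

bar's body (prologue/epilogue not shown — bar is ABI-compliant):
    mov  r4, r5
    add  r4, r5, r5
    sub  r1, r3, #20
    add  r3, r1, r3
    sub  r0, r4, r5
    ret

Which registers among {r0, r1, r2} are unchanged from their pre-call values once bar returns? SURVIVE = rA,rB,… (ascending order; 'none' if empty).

prologue: push r0 -> mem[0x86]=0x7e, sp=0x86
prologue: push r3 -> mem[0x85]=0xd2, sp=0x85
prologue: push r4 -> mem[0x84]=0x90, sp=0x84
body[0] mov  r4, r5 -> r4=0xc6
body[1] add  r4, r5, r5 -> r4=0x8c
body[2] sub  r1, r3, #20 -> r1=0xbe
body[3] add  r3, r1, r3 -> r3=0x90
body[4] sub  r0, r4, r5 -> r0=0xc6
epilogue: pop r4=0x90, sp=0x85
epilogue: pop r3=0xd2, sp=0x86
epilogue: pop r0=0x7e, sp=0x87
r0: callee-saved, written=True
r1: caller-saved, written=True
r2: caller-saved, written=False

SURVIVE = r0,r2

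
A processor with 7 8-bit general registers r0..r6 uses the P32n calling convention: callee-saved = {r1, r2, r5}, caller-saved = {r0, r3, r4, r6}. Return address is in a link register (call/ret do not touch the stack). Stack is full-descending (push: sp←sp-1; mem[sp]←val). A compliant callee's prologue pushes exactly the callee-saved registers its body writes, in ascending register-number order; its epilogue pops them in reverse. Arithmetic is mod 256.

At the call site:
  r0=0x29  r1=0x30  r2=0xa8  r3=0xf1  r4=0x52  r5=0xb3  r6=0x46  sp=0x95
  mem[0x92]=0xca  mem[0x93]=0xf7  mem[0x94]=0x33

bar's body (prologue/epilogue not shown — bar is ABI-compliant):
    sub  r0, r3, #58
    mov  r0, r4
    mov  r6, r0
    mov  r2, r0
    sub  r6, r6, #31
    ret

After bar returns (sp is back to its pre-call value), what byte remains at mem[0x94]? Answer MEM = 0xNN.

prologue: push r2 → mem[0x94]=0xa8, sp=0x94
body[0] sub  r0, r3, #58 → r0=0xb7
body[1] mov  r0, r4 → r0=0x52
body[2] mov  r6, r0 → r6=0x52
body[3] mov  r2, r0 → r2=0x52
body[4] sub  r6, r6, #31 → r6=0x33
epilogue: pop r2=0xa8, sp=0x95
prologue pushed ['r2'] at ['0x94']

MEM = 0xa8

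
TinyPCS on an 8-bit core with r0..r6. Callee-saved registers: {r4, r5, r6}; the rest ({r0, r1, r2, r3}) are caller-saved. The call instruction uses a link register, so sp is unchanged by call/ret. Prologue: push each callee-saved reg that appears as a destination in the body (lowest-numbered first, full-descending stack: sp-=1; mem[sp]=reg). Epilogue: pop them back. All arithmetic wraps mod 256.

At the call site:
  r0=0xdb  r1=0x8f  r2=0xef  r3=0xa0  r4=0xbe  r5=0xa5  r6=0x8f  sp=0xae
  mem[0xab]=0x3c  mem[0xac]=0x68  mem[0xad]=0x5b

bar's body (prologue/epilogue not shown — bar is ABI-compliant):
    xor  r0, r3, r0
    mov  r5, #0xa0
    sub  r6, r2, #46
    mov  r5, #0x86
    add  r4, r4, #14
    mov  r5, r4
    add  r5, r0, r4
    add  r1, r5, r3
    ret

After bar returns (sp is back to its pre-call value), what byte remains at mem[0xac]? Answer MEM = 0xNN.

prologue: push r4 -> mem[0xad]=0xbe, sp=0xad
prologue: push r5 -> mem[0xac]=0xa5, sp=0xac
prologue: push r6 -> mem[0xab]=0x8f, sp=0xab
body[0] xor  r0, r3, r0 -> r0=0x7b
body[1] mov  r5, #0xa0 -> r5=0xa0
body[2] sub  r6, r2, #46 -> r6=0xc1
body[3] mov  r5, #0x86 -> r5=0x86
body[4] add  r4, r4, #14 -> r4=0xcc
body[5] mov  r5, r4 -> r5=0xcc
body[6] add  r5, r0, r4 -> r5=0x47
body[7] add  r1, r5, r3 -> r1=0xe7
epilogue: pop r6=0x8f, sp=0xac
epilogue: pop r5=0xa5, sp=0xad
epilogue: pop r4=0xbe, sp=0xae
prologue pushed ['r4', 'r5', 'r6'] at ['0xad', '0xac', '0xab']

MEM = 0xa5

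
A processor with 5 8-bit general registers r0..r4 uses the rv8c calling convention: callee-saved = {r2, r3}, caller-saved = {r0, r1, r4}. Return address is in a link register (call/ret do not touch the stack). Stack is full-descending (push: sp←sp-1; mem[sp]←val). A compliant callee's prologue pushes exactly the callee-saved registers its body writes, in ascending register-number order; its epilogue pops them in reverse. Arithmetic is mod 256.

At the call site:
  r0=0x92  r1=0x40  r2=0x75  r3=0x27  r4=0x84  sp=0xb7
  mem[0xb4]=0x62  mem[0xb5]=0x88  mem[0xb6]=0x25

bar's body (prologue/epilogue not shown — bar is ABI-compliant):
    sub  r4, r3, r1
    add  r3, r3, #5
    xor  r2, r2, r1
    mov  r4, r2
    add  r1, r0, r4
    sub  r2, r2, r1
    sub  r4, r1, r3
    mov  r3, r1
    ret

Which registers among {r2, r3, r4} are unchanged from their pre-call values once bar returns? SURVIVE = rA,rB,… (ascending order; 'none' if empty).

SURVIVE = r2,r3

prologue: push r2 -> mem[0xb6]=0x75, sp=0xb6
prologue: push r3 -> mem[0xb5]=0x27, sp=0xb5
body[0] sub  r4, r3, r1 -> r4=0xe7
body[1] add  r3, r3, #5 -> r3=0x2c
body[2] xor  r2, r2, r1 -> r2=0x35
body[3] mov  r4, r2 -> r4=0x35
body[4] add  r1, r0, r4 -> r1=0xc7
body[5] sub  r2, r2, r1 -> r2=0x6e
body[6] sub  r4, r1, r3 -> r4=0x9b
body[7] mov  r3, r1 -> r3=0xc7
epilogue: pop r3=0x27, sp=0xb6
epilogue: pop r2=0x75, sp=0xb7
r2: callee-saved, written=True
r3: callee-saved, written=True
r4: caller-saved, written=True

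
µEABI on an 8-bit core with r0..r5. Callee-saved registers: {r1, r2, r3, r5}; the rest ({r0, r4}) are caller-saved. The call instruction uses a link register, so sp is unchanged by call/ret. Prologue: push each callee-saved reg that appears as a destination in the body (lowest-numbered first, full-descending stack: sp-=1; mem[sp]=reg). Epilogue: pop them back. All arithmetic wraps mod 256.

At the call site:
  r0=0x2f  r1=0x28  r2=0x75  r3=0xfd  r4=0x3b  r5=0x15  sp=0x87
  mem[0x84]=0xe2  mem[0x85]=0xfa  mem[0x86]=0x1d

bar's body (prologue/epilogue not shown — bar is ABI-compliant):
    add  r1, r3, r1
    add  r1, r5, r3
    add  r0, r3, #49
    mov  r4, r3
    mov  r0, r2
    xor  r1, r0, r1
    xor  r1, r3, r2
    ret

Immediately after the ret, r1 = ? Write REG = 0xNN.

REG = 0x28

prologue: push r1 → mem[0x86]=0x28, sp=0x86
body[0] add  r1, r3, r1 → r1=0x25
body[1] add  r1, r5, r3 → r1=0x12
body[2] add  r0, r3, #49 → r0=0x2e
body[3] mov  r4, r3 → r4=0xfd
body[4] mov  r0, r2 → r0=0x75
body[5] xor  r1, r0, r1 → r1=0x67
body[6] xor  r1, r3, r2 → r1=0x88
epilogue: pop r1=0x28, sp=0x87
r1 is callee-saved → restored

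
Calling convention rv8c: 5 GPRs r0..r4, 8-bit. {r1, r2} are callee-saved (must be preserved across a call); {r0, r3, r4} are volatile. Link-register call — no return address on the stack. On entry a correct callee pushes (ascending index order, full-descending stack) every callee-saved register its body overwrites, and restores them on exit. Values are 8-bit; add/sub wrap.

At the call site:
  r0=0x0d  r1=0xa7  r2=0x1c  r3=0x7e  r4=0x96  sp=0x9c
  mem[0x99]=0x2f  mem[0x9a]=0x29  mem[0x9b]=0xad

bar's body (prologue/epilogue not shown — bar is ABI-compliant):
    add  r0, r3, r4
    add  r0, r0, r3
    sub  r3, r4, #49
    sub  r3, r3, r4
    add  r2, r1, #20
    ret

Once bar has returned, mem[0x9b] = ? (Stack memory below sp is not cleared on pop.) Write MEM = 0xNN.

MEM = 0x1c

prologue: push r2 → mem[0x9b]=0x1c, sp=0x9b
body[0] add  r0, r3, r4 → r0=0x14
body[1] add  r0, r0, r3 → r0=0x92
body[2] sub  r3, r4, #49 → r3=0x65
body[3] sub  r3, r3, r4 → r3=0xcf
body[4] add  r2, r1, #20 → r2=0xbb
epilogue: pop r2=0x1c, sp=0x9c
prologue pushed ['r2'] at ['0x9b']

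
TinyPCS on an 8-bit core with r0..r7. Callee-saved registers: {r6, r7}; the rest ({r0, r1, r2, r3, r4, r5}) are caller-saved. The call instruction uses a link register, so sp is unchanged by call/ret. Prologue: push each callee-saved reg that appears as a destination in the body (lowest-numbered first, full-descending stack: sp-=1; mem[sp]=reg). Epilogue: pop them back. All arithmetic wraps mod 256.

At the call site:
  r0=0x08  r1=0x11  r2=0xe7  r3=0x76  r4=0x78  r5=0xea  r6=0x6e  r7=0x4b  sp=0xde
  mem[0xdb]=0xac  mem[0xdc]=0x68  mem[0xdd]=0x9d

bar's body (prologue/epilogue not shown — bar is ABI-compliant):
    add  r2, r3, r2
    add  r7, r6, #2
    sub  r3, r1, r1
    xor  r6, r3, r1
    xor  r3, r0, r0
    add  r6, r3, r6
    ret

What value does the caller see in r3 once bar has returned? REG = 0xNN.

prologue: push r6 → mem[0xdd]=0x6e, sp=0xdd
prologue: push r7 → mem[0xdc]=0x4b, sp=0xdc
body[0] add  r2, r3, r2 → r2=0x5d
body[1] add  r7, r6, #2 → r7=0x70
body[2] sub  r3, r1, r1 → r3=0x00
body[3] xor  r6, r3, r1 → r6=0x11
body[4] xor  r3, r0, r0 → r3=0x00
body[5] add  r6, r3, r6 → r6=0x11
epilogue: pop r7=0x4b, sp=0xdd
epilogue: pop r6=0x6e, sp=0xde
r3 is caller-saved → body value

REG = 0x00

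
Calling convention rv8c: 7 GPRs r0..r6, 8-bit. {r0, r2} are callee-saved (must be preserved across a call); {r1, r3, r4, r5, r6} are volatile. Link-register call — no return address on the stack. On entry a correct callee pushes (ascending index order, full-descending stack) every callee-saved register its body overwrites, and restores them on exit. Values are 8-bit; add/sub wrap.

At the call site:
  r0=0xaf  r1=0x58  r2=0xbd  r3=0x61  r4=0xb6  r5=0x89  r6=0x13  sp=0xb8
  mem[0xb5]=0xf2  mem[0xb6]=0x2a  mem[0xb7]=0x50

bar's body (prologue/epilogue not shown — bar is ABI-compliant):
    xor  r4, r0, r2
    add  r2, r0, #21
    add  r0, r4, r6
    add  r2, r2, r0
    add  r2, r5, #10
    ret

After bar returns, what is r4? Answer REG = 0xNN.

REG = 0x12

prologue: push r0 → mem[0xb7]=0xaf, sp=0xb7
prologue: push r2 → mem[0xb6]=0xbd, sp=0xb6
body[0] xor  r4, r0, r2 → r4=0x12
body[1] add  r2, r0, #21 → r2=0xc4
body[2] add  r0, r4, r6 → r0=0x25
body[3] add  r2, r2, r0 → r2=0xe9
body[4] add  r2, r5, #10 → r2=0x93
epilogue: pop r2=0xbd, sp=0xb7
epilogue: pop r0=0xaf, sp=0xb8
r4 is caller-saved → body value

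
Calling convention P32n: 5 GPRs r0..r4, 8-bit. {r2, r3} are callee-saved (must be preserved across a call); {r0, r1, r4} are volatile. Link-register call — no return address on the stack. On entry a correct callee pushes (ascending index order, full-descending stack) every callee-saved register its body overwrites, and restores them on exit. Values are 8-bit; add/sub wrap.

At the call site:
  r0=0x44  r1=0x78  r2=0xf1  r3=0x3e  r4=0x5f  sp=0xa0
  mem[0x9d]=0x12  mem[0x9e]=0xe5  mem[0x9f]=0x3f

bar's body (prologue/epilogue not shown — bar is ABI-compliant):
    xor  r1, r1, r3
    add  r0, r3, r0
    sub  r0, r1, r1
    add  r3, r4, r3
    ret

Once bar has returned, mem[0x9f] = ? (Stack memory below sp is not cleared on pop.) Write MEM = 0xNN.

prologue: push r3 -> mem[0x9f]=0x3e, sp=0x9f
body[0] xor  r1, r1, r3 -> r1=0x46
body[1] add  r0, r3, r0 -> r0=0x82
body[2] sub  r0, r1, r1 -> r0=0x00
body[3] add  r3, r4, r3 -> r3=0x9d
epilogue: pop r3=0x3e, sp=0xa0
prologue pushed ['r3'] at ['0x9f']

MEM = 0x3e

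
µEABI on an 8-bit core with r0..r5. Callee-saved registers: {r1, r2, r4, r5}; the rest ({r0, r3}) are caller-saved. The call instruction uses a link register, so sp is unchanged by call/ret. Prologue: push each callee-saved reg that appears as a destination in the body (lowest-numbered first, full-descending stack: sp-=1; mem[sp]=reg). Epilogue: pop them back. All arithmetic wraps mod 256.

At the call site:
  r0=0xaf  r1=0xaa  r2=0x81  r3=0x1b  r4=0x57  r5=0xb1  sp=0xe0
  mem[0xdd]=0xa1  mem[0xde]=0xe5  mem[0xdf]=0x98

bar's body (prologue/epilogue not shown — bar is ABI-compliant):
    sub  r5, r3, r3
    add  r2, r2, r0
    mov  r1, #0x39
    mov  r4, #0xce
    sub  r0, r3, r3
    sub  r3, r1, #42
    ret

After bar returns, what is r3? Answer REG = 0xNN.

prologue: push r1 → mem[0xdf]=0xaa, sp=0xdf
prologue: push r2 → mem[0xde]=0x81, sp=0xde
prologue: push r4 → mem[0xdd]=0x57, sp=0xdd
prologue: push r5 → mem[0xdc]=0xb1, sp=0xdc
body[0] sub  r5, r3, r3 → r5=0x00
body[1] add  r2, r2, r0 → r2=0x30
body[2] mov  r1, #0x39 → r1=0x39
body[3] mov  r4, #0xce → r4=0xce
body[4] sub  r0, r3, r3 → r0=0x00
body[5] sub  r3, r1, #42 → r3=0x0f
epilogue: pop r5=0xb1, sp=0xdd
epilogue: pop r4=0x57, sp=0xde
epilogue: pop r2=0x81, sp=0xdf
epilogue: pop r1=0xaa, sp=0xe0
r3 is caller-saved → body value

REG = 0x0f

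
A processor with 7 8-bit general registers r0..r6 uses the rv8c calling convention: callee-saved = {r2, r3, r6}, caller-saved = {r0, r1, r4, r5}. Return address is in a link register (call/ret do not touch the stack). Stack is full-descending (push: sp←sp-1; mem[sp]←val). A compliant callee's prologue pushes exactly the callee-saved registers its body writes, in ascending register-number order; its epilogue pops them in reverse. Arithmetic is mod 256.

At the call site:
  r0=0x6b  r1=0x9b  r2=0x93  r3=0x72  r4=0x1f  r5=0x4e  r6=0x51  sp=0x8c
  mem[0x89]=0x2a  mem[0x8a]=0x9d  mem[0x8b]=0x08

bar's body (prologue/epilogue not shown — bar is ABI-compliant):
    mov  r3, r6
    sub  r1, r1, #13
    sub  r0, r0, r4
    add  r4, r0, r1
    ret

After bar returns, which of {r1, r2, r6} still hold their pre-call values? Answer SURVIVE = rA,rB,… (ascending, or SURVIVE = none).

SURVIVE = r2,r6

prologue: push r3 → mem[0x8b]=0x72, sp=0x8b
body[0] mov  r3, r6 → r3=0x51
body[1] sub  r1, r1, #13 → r1=0x8e
body[2] sub  r0, r0, r4 → r0=0x4c
body[3] add  r4, r0, r1 → r4=0xda
epilogue: pop r3=0x72, sp=0x8c
r1: caller-saved, written=True
r2: callee-saved, written=False
r6: callee-saved, written=False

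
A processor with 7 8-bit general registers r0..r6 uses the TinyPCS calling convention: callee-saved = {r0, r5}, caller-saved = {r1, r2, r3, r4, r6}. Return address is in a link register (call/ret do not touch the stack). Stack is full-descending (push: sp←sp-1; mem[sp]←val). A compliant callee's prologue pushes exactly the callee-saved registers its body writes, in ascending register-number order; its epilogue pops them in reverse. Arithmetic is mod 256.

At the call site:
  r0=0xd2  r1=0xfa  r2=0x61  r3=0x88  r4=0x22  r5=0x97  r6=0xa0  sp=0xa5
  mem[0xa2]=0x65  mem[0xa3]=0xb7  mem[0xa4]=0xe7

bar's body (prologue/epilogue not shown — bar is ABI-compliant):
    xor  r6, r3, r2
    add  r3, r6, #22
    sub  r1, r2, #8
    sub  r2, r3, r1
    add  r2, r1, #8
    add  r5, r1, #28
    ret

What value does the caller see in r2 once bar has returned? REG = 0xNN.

prologue: push r5 → mem[0xa4]=0x97, sp=0xa4
body[0] xor  r6, r3, r2 → r6=0xe9
body[1] add  r3, r6, #22 → r3=0xff
body[2] sub  r1, r2, #8 → r1=0x59
body[3] sub  r2, r3, r1 → r2=0xa6
body[4] add  r2, r1, #8 → r2=0x61
body[5] add  r5, r1, #28 → r5=0x75
epilogue: pop r5=0x97, sp=0xa5
r2 is caller-saved → body value

REG = 0x61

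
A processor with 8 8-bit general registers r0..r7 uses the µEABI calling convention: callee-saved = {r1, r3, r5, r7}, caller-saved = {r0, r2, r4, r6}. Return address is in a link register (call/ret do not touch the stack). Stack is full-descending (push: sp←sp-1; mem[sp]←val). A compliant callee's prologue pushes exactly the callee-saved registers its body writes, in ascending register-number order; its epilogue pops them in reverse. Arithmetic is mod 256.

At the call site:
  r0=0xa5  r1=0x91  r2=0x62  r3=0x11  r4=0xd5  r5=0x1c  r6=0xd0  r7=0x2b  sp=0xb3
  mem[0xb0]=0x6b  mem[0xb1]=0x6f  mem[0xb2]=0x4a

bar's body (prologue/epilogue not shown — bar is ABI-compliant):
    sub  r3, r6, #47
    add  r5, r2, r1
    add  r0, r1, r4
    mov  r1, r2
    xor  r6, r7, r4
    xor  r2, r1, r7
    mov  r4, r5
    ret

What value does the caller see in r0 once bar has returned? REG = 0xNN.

prologue: push r1 -> mem[0xb2]=0x91, sp=0xb2
prologue: push r3 -> mem[0xb1]=0x11, sp=0xb1
prologue: push r5 -> mem[0xb0]=0x1c, sp=0xb0
body[0] sub  r3, r6, #47 -> r3=0xa1
body[1] add  r5, r2, r1 -> r5=0xf3
body[2] add  r0, r1, r4 -> r0=0x66
body[3] mov  r1, r2 -> r1=0x62
body[4] xor  r6, r7, r4 -> r6=0xfe
body[5] xor  r2, r1, r7 -> r2=0x49
body[6] mov  r4, r5 -> r4=0xf3
epilogue: pop r5=0x1c, sp=0xb1
epilogue: pop r3=0x11, sp=0xb2
epilogue: pop r1=0x91, sp=0xb3
r0 is caller-saved -> body value

REG = 0x66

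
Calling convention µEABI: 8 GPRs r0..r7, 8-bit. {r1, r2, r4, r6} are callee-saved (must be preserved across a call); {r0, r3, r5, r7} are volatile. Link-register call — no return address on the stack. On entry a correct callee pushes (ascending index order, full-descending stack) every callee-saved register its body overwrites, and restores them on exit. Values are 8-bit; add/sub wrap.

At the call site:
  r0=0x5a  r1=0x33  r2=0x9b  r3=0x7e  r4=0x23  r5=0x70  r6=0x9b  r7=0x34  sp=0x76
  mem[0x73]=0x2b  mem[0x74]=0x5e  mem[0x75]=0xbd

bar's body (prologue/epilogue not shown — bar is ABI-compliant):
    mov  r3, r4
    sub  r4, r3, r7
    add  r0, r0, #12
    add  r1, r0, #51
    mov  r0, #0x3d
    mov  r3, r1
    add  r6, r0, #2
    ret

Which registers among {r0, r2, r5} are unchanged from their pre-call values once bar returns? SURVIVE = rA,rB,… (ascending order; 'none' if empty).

prologue: push r1 -> mem[0x75]=0x33, sp=0x75
prologue: push r4 -> mem[0x74]=0x23, sp=0x74
prologue: push r6 -> mem[0x73]=0x9b, sp=0x73
body[0] mov  r3, r4 -> r3=0x23
body[1] sub  r4, r3, r7 -> r4=0xef
body[2] add  r0, r0, #12 -> r0=0x66
body[3] add  r1, r0, #51 -> r1=0x99
body[4] mov  r0, #0x3d -> r0=0x3d
body[5] mov  r3, r1 -> r3=0x99
body[6] add  r6, r0, #2 -> r6=0x3f
epilogue: pop r6=0x9b, sp=0x74
epilogue: pop r4=0x23, sp=0x75
epilogue: pop r1=0x33, sp=0x76
r0: caller-saved, written=True
r2: callee-saved, written=False
r5: caller-saved, written=False

SURVIVE = r2,r5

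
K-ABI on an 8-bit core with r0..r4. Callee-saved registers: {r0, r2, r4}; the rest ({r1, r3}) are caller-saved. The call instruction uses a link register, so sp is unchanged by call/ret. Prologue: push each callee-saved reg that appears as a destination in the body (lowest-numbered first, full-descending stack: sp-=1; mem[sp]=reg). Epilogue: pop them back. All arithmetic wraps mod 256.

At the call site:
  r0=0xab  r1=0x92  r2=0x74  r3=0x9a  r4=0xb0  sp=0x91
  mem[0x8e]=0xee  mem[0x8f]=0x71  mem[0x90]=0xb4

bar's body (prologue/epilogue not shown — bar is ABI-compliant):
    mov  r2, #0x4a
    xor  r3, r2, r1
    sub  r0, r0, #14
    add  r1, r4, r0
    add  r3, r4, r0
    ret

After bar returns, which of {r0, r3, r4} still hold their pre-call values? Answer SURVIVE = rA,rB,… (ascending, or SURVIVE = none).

SURVIVE = r0,r4

prologue: push r0 -> mem[0x90]=0xab, sp=0x90
prologue: push r2 -> mem[0x8f]=0x74, sp=0x8f
body[0] mov  r2, #0x4a -> r2=0x4a
body[1] xor  r3, r2, r1 -> r3=0xd8
body[2] sub  r0, r0, #14 -> r0=0x9d
body[3] add  r1, r4, r0 -> r1=0x4d
body[4] add  r3, r4, r0 -> r3=0x4d
epilogue: pop r2=0x74, sp=0x90
epilogue: pop r0=0xab, sp=0x91
r0: callee-saved, written=True
r3: caller-saved, written=True
r4: callee-saved, written=False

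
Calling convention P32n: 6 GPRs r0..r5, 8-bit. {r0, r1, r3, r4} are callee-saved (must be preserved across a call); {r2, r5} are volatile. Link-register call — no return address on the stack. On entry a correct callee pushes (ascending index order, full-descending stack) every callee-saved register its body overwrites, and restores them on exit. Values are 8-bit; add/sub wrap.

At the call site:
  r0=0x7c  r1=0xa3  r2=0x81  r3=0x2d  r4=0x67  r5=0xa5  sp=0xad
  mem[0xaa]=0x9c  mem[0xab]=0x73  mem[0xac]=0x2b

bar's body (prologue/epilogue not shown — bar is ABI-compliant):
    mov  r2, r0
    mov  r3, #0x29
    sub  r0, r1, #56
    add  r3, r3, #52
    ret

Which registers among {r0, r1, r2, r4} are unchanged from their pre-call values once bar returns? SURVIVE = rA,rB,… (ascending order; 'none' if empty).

SURVIVE = r0,r1,r4

prologue: push r0 -> mem[0xac]=0x7c, sp=0xac
prologue: push r3 -> mem[0xab]=0x2d, sp=0xab
body[0] mov  r2, r0 -> r2=0x7c
body[1] mov  r3, #0x29 -> r3=0x29
body[2] sub  r0, r1, #56 -> r0=0x6b
body[3] add  r3, r3, #52 -> r3=0x5d
epilogue: pop r3=0x2d, sp=0xac
epilogue: pop r0=0x7c, sp=0xad
r0: callee-saved, written=True
r1: callee-saved, written=False
r2: caller-saved, written=True
r4: callee-saved, written=False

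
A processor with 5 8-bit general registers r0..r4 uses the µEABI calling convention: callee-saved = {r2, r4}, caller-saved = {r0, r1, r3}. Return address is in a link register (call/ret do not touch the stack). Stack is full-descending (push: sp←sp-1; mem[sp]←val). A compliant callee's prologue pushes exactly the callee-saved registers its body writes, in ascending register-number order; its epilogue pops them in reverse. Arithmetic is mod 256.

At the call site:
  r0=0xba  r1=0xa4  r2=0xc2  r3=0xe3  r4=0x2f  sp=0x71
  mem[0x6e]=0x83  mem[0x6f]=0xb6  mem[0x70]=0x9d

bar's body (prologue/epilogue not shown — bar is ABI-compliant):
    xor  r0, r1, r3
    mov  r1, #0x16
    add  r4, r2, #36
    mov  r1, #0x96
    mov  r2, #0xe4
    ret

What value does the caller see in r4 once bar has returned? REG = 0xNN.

prologue: push r2 → mem[0x70]=0xc2, sp=0x70
prologue: push r4 → mem[0x6f]=0x2f, sp=0x6f
body[0] xor  r0, r1, r3 → r0=0x47
body[1] mov  r1, #0x16 → r1=0x16
body[2] add  r4, r2, #36 → r4=0xe6
body[3] mov  r1, #0x96 → r1=0x96
body[4] mov  r2, #0xe4 → r2=0xe4
epilogue: pop r4=0x2f, sp=0x70
epilogue: pop r2=0xc2, sp=0x71
r4 is callee-saved → restored

REG = 0x2f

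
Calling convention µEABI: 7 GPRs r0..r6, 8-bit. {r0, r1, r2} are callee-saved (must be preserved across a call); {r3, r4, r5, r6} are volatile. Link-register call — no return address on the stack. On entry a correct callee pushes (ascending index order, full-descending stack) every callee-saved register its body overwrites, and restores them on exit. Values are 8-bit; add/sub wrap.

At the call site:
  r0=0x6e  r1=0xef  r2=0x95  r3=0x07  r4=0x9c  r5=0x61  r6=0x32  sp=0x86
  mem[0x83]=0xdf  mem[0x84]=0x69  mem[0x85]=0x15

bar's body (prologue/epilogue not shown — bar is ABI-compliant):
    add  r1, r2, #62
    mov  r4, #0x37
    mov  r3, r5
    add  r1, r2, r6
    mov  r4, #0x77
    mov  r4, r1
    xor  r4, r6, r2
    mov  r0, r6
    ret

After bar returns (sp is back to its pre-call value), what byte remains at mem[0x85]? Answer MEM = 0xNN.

MEM = 0x6e

prologue: push r0 -> mem[0x85]=0x6e, sp=0x85
prologue: push r1 -> mem[0x84]=0xef, sp=0x84
body[0] add  r1, r2, #62 -> r1=0xd3
body[1] mov  r4, #0x37 -> r4=0x37
body[2] mov  r3, r5 -> r3=0x61
body[3] add  r1, r2, r6 -> r1=0xc7
body[4] mov  r4, #0x77 -> r4=0x77
body[5] mov  r4, r1 -> r4=0xc7
body[6] xor  r4, r6, r2 -> r4=0xa7
body[7] mov  r0, r6 -> r0=0x32
epilogue: pop r1=0xef, sp=0x85
epilogue: pop r0=0x6e, sp=0x86
prologue pushed ['r0', 'r1'] at ['0x85', '0x84']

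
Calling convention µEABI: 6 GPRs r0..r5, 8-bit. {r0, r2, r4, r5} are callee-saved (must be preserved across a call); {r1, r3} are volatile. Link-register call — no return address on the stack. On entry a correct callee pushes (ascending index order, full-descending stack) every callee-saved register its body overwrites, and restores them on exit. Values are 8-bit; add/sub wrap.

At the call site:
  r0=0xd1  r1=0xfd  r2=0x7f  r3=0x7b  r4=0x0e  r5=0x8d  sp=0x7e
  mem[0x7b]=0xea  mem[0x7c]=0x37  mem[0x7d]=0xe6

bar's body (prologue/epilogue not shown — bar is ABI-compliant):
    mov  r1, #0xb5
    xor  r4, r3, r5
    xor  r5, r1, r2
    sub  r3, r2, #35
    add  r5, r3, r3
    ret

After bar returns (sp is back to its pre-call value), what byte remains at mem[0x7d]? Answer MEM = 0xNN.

MEM = 0x0e

prologue: push r4 -> mem[0x7d]=0x0e, sp=0x7d
prologue: push r5 -> mem[0x7c]=0x8d, sp=0x7c
body[0] mov  r1, #0xb5 -> r1=0xb5
body[1] xor  r4, r3, r5 -> r4=0xf6
body[2] xor  r5, r1, r2 -> r5=0xca
body[3] sub  r3, r2, #35 -> r3=0x5c
body[4] add  r5, r3, r3 -> r5=0xb8
epilogue: pop r5=0x8d, sp=0x7d
epilogue: pop r4=0x0e, sp=0x7e
prologue pushed ['r4', 'r5'] at ['0x7d', '0x7c']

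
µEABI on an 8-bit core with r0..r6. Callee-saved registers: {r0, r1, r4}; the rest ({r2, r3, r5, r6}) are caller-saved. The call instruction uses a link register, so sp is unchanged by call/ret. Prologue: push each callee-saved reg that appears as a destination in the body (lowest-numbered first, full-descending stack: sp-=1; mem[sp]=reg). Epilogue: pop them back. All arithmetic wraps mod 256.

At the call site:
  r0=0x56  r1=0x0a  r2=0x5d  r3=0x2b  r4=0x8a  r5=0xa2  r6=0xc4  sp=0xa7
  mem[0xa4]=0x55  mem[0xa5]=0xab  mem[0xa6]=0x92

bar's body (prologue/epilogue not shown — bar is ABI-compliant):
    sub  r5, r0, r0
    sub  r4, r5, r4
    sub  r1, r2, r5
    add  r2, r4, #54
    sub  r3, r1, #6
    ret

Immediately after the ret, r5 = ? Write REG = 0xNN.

prologue: push r1 → mem[0xa6]=0x0a, sp=0xa6
prologue: push r4 → mem[0xa5]=0x8a, sp=0xa5
body[0] sub  r5, r0, r0 → r5=0x00
body[1] sub  r4, r5, r4 → r4=0x76
body[2] sub  r1, r2, r5 → r1=0x5d
body[3] add  r2, r4, #54 → r2=0xac
body[4] sub  r3, r1, #6 → r3=0x57
epilogue: pop r4=0x8a, sp=0xa6
epilogue: pop r1=0x0a, sp=0xa7
r5 is caller-saved → body value

REG = 0x00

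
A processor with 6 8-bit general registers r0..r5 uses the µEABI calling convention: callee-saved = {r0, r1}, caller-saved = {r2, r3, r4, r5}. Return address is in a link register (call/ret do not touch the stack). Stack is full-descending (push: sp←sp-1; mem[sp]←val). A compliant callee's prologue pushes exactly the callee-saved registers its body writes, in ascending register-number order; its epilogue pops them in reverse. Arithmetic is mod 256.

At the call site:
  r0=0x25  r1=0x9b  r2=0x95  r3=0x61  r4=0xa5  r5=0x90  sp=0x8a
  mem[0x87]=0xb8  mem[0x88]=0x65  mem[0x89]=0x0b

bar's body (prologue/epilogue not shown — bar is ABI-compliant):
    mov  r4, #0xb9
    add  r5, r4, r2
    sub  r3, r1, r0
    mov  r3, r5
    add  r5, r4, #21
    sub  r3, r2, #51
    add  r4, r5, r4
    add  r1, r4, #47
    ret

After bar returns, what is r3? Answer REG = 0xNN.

REG = 0x62

prologue: push r1 → mem[0x89]=0x9b, sp=0x89
body[0] mov  r4, #0xb9 → r4=0xb9
body[1] add  r5, r4, r2 → r5=0x4e
body[2] sub  r3, r1, r0 → r3=0x76
body[3] mov  r3, r5 → r3=0x4e
body[4] add  r5, r4, #21 → r5=0xce
body[5] sub  r3, r2, #51 → r3=0x62
body[6] add  r4, r5, r4 → r4=0x87
body[7] add  r1, r4, #47 → r1=0xb6
epilogue: pop r1=0x9b, sp=0x8a
r3 is caller-saved → body value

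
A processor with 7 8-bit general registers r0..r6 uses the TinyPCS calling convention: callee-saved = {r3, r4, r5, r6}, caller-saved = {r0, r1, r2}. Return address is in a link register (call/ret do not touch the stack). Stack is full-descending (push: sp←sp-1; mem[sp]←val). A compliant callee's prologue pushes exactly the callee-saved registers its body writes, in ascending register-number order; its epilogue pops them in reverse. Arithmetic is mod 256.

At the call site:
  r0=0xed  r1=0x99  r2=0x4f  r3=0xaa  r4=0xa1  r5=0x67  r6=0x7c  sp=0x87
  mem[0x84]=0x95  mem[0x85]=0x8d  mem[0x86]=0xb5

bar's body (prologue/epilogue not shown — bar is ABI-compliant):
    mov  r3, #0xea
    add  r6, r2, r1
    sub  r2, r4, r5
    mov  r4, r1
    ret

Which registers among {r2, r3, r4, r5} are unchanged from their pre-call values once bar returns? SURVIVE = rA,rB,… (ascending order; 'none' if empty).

SURVIVE = r3,r4,r5

prologue: push r3 -> mem[0x86]=0xaa, sp=0x86
prologue: push r4 -> mem[0x85]=0xa1, sp=0x85
prologue: push r6 -> mem[0x84]=0x7c, sp=0x84
body[0] mov  r3, #0xea -> r3=0xea
body[1] add  r6, r2, r1 -> r6=0xe8
body[2] sub  r2, r4, r5 -> r2=0x3a
body[3] mov  r4, r1 -> r4=0x99
epilogue: pop r6=0x7c, sp=0x85
epilogue: pop r4=0xa1, sp=0x86
epilogue: pop r3=0xaa, sp=0x87
r2: caller-saved, written=True
r3: callee-saved, written=True
r4: callee-saved, written=True
r5: callee-saved, written=False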